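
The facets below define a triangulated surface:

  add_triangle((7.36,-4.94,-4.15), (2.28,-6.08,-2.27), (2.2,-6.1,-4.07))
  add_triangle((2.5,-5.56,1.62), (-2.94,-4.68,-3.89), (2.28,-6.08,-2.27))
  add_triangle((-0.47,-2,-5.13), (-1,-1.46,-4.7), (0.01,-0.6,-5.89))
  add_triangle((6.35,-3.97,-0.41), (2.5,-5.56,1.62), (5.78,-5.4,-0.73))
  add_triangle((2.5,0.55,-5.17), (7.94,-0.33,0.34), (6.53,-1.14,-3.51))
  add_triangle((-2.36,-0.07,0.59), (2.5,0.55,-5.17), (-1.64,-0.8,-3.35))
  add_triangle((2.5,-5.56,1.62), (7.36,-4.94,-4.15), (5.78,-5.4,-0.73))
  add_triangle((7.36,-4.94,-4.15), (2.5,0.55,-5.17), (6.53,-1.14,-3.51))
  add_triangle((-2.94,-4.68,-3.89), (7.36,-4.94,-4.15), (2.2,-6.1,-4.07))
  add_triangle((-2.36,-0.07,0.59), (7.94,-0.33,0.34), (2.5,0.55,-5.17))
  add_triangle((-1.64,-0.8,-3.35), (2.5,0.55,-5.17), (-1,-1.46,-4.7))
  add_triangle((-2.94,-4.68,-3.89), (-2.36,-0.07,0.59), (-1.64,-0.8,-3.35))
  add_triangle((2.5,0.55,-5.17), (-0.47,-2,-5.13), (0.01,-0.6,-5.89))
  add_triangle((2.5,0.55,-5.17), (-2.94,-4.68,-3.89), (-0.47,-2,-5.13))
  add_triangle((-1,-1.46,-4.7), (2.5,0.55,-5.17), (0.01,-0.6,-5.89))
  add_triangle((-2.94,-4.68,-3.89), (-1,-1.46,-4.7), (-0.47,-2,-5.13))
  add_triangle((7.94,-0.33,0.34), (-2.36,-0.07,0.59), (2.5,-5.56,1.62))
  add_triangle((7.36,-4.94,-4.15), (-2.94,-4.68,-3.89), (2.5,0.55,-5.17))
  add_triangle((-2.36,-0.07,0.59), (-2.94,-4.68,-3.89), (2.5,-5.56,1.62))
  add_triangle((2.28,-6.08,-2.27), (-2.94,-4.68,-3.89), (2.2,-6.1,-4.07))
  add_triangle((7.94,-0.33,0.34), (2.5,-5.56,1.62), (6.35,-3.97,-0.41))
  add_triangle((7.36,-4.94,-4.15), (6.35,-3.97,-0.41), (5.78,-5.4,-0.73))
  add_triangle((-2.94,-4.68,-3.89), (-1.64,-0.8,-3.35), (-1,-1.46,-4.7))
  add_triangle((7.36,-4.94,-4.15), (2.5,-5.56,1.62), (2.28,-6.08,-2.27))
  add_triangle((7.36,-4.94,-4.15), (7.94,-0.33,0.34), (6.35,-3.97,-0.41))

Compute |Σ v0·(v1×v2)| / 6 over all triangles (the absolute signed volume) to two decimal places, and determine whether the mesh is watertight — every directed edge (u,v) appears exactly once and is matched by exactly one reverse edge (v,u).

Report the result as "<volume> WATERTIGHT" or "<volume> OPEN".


Per-triangle v0·(v1×v2)/6:
  t1: +10.2084
  t2: +16.6823
  t3: +1.0008
  t4: +4.8772
  t5: +9.3450
  t6: +2.0469
  t7: +6.3927
  t8: +15.4286
  t9: +8.3703
  t10: -0.5758
  t11: +2.2446
  t12: +5.4256
  t13: +3.1071
  t14: +2.3756
  t15: -1.3343
  t16: +2.3626
  t17: +4.6531
  t18: +45.8517
  t19: +14.3051
  t20: +8.3382
  t21: +12.3437
  t22: +6.8196
  t23: +2.9197
  t24: +21.5959
  t25: +17.7171
Σ = +222.5018 → |volume| = 222.50

Directed edges: 75 total; 3 unmatched, e.g. (7.94,-0.33,0.34)→(6.53,-1.14,-3.51) → open.

222.50 OPEN


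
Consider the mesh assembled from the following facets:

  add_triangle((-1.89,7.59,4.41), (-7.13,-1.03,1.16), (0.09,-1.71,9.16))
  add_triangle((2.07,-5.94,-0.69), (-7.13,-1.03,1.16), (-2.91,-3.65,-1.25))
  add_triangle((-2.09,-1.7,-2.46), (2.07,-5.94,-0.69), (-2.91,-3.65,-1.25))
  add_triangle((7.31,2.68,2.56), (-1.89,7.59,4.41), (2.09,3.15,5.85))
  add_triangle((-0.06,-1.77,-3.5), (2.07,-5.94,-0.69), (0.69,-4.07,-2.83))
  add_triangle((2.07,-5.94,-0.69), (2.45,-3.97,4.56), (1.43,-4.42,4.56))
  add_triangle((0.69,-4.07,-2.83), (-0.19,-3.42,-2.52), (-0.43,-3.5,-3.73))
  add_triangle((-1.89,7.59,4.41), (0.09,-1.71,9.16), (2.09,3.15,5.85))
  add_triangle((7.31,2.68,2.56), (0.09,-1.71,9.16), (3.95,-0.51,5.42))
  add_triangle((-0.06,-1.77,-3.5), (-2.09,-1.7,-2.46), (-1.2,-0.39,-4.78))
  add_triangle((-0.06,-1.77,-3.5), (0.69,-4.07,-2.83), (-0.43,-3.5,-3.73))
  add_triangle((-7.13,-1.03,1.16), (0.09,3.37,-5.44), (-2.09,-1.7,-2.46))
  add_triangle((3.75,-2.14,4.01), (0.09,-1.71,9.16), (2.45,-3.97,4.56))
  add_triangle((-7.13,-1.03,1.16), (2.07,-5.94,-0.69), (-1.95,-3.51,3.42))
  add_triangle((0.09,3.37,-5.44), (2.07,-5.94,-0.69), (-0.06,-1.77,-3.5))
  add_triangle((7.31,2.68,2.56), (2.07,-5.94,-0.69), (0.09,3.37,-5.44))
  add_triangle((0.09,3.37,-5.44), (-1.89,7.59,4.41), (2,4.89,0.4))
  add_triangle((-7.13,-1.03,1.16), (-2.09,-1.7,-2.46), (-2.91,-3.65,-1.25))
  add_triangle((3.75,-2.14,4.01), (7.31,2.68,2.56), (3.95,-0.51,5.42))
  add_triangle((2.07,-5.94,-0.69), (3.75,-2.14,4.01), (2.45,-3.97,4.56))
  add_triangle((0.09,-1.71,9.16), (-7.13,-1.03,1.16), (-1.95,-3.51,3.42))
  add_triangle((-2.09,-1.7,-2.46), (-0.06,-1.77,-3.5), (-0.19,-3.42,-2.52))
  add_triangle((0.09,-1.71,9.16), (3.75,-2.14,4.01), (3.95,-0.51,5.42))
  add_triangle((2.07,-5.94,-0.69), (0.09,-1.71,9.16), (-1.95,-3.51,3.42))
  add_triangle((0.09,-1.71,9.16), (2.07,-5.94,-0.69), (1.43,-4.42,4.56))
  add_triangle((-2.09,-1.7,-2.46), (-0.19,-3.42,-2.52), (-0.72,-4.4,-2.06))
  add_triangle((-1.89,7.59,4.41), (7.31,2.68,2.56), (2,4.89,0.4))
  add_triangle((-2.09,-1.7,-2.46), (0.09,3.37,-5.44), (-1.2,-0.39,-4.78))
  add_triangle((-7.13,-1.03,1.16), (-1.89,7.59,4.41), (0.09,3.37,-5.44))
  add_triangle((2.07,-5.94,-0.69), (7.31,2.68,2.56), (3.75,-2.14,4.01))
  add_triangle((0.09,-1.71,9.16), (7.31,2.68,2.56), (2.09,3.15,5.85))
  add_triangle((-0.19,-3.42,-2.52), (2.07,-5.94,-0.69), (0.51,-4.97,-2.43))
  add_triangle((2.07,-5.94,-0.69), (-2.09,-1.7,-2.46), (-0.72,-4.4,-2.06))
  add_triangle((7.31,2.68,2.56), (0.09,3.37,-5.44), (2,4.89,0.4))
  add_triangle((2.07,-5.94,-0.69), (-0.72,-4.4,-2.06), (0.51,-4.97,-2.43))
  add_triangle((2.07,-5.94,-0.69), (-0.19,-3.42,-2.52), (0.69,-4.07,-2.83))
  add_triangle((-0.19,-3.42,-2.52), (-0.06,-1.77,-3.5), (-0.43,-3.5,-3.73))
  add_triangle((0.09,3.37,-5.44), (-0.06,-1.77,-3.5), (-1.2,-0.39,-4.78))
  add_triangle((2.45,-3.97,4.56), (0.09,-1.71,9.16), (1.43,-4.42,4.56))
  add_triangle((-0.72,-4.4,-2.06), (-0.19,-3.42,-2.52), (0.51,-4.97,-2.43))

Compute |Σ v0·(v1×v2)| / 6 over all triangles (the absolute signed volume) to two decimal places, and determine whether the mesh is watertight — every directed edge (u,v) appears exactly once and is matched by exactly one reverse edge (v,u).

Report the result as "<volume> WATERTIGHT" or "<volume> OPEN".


Per-triangle v0·(v1×v2)/6:
  t1: +94.1268
  t2: +11.4220
  t3: +7.1736
  t4: +36.9184
  t5: +0.7960
  t6: +5.9051
  t7: +0.5784
  t8: +38.6269
  t9: +13.2056
  t10: +2.7191
  t11: +1.2587
  t12: +20.1836
  t13: +12.5580
  t14: +24.3590
  t15: +8.0311
  t16: +50.4083
  t17: +27.2433
  t18: +7.8828
  t19: +10.8525
  t20: +10.4375
  t21: +28.8438
  t22: +2.5240
  t23: +11.1202
  t24: +27.4826
  t25: +1.5191
  t26: +1.6719
  t27: +28.7172
  t28: +2.7350
  t29: +67.0599
  t30: +28.0684
  t31: +37.3796
  t32: +0.0335
  t33: -0.9340
  t34: +26.4882
  t35: +2.2592
  t36: +1.6941
  t37: -0.3200
  t38: +4.2089
  t39: +6.5089
  t40: +0.8637
Σ = +662.6108 → |volume| = 662.61

Directed edges: 120 total, each appears once with its reverse present → watertight.

662.61 WATERTIGHT


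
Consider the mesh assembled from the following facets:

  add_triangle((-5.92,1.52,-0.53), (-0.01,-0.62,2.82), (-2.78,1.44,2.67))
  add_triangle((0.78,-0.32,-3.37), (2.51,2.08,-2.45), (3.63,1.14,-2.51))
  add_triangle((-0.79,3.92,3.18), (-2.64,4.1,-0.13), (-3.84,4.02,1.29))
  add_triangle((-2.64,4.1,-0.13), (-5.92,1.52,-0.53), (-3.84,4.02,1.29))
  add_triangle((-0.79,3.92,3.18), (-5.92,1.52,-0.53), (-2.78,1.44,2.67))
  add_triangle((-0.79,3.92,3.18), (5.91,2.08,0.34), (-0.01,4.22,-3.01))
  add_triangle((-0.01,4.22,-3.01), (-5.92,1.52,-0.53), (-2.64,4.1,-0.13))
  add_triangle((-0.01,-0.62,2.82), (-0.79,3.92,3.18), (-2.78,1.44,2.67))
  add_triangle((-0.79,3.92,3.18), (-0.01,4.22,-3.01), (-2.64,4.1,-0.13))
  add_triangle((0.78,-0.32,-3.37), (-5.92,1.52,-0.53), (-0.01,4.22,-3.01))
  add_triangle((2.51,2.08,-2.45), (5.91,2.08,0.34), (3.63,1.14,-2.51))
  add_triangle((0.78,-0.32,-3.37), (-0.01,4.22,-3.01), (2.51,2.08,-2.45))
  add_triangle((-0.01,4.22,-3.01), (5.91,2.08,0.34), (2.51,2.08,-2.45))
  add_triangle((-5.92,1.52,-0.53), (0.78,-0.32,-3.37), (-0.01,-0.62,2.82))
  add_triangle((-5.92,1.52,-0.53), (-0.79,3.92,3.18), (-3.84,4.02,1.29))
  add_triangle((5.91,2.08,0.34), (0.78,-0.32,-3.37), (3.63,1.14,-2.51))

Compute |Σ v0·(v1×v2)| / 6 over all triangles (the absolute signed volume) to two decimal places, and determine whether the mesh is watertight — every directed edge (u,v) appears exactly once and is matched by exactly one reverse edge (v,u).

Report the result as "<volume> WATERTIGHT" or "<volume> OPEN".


114.23 OPEN

Per-triangle v0·(v1×v2)/6:
  t1: +3.8142
  t2: +2.4564
  t3: +4.5055
  t4: +5.1982
  t5: +8.3760
  t6: +25.8626
  t7: +10.6029
  t8: +5.2729
  t9: +9.5210
  t10: +14.6693
  t11: +3.5561
  t12: +5.8350
  t13: +7.2460
  t14: +2.4462
  t15: +3.7393
  t16: +1.1294
Σ = +114.2312 → |volume| = 114.23

Directed edges: 48 total; 4 unmatched, e.g. (-0.79,3.92,3.18)→(5.91,2.08,0.34) → open.


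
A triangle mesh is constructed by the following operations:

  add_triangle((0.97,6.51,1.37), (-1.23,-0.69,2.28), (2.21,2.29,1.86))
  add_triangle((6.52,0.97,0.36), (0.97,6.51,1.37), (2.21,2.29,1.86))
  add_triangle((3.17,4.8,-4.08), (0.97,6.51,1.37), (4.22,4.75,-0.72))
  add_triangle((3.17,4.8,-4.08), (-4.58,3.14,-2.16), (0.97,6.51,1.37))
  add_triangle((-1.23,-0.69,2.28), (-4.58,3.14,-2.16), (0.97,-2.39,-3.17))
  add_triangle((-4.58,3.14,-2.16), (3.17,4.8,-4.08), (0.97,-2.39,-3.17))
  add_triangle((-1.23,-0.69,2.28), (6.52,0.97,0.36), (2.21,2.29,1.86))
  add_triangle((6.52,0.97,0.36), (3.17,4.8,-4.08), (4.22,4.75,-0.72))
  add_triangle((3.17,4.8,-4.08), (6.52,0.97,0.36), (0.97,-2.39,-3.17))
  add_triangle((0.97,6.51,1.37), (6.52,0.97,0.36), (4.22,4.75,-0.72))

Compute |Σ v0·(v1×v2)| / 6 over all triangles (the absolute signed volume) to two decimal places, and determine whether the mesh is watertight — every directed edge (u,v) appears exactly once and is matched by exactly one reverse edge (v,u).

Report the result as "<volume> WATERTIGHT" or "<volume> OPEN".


Per-triangle v0·(v1×v2)/6:
  t1: +6.6028
  t2: +9.2167
  t3: +14.8173
  t4: +35.3914
  t5: +8.0116
  t6: +26.6497
  t7: +5.9614
  t8: +14.5776
  t9: +26.8802
  t10: +12.4892
Σ = +160.5979 → |volume| = 160.60

Directed edges: 30 total; 6 unmatched, e.g. (0.97,6.51,1.37)→(-1.23,-0.69,2.28) → open.

160.60 OPEN


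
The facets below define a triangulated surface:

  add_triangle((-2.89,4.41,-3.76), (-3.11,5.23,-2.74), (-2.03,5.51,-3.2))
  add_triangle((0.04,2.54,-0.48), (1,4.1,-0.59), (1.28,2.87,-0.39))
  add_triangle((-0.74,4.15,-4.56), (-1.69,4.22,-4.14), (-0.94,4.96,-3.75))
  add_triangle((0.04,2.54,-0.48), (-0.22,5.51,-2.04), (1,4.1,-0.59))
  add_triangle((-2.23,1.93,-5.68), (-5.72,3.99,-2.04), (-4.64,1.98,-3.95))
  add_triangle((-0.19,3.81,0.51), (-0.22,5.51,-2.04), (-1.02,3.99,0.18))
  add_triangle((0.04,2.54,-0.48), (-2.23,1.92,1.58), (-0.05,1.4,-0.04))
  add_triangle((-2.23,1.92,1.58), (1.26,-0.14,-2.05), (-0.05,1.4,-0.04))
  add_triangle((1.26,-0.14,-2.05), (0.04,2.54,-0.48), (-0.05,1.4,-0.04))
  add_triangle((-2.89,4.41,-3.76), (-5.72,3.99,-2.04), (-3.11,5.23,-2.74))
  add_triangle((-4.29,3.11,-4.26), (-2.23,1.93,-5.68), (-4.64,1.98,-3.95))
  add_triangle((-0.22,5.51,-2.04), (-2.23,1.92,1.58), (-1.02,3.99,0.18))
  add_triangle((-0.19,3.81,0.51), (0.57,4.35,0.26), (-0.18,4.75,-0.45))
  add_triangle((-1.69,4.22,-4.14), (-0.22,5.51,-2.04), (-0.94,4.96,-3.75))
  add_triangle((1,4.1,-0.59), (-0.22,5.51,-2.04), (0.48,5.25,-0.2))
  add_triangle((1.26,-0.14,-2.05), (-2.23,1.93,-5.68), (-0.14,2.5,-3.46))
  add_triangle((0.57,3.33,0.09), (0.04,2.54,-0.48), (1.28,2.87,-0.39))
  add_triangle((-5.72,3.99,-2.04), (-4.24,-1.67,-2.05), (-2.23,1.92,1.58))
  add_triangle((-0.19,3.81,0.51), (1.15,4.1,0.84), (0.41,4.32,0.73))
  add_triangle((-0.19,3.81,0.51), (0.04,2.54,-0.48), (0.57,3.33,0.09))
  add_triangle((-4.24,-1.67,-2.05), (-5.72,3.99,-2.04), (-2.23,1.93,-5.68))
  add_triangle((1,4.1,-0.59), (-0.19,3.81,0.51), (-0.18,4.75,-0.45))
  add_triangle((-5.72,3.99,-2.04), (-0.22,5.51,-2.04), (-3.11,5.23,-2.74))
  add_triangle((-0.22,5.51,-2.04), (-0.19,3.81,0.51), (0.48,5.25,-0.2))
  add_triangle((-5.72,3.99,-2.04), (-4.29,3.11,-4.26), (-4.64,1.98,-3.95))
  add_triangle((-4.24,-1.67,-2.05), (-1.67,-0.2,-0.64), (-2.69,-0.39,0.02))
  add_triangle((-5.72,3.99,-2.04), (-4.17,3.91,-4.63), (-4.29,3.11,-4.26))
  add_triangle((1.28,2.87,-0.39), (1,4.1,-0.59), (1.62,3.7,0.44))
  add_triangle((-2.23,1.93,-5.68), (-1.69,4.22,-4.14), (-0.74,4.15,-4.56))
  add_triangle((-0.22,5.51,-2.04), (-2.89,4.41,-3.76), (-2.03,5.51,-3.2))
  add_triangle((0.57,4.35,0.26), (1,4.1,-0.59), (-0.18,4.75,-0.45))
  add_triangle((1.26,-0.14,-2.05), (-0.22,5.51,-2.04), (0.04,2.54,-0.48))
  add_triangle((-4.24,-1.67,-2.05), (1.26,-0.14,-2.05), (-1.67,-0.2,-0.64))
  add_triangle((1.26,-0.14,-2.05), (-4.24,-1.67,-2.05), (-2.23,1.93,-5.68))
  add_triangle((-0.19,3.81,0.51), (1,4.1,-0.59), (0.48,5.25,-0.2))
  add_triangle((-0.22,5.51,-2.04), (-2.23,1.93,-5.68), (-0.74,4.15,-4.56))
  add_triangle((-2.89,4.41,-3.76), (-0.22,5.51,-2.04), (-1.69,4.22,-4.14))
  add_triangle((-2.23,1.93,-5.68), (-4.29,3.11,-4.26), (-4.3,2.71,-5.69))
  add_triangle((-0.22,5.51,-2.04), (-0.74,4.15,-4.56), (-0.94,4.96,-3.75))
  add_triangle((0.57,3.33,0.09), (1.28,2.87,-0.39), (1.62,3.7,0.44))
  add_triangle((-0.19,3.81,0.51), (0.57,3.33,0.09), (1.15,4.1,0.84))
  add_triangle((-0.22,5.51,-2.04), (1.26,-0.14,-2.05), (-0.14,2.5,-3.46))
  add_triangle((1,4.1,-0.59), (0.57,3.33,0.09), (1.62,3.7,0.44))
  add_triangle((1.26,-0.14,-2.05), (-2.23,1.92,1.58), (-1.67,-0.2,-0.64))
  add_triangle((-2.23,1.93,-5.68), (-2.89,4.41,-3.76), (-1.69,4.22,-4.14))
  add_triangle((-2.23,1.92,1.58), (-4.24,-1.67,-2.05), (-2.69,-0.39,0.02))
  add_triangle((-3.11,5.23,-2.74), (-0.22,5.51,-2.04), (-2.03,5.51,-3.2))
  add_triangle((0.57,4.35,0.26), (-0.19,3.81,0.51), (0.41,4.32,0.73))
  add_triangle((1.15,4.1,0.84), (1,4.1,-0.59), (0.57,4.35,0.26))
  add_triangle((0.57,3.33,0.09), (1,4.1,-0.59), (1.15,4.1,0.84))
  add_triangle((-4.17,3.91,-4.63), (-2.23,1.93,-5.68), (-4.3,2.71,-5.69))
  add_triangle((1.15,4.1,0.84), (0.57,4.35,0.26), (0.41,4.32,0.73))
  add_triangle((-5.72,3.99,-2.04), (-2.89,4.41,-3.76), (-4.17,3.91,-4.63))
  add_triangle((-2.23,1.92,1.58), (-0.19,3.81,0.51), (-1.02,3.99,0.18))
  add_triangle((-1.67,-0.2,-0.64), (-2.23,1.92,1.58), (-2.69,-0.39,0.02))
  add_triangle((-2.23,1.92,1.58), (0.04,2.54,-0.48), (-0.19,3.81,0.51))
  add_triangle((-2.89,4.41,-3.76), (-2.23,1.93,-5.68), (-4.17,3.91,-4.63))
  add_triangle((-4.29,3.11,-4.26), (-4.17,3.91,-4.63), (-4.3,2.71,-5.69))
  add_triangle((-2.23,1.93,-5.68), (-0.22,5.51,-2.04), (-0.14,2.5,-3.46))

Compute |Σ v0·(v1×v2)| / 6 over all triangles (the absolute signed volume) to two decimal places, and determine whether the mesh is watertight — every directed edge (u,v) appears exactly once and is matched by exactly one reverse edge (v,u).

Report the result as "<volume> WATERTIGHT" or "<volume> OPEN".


89.33 OPEN

Per-triangle v0·(v1×v2)/6:
  t1: +1.6481
  t2: +0.0363
  t3: +1.0833
  t4: -0.3715
  t5: -6.6712
  t6: +1.4604
  t7: +0.1556
  t8: -0.5572
  t9: +0.0567
  t10: +4.2414
  t11: +3.2814
  t12: +1.4665
  t13: +0.5309
  t14: +0.9175
  t15: +1.2758
  t16: +3.5536
  t17: -0.3426
  t18: +10.2922
  t19: -0.0149
  t20: -0.3456
  t21: +21.7416
  t22: -0.7893
  t23: +2.6046
  t24: +1.2770
  t25: +3.5276
  t26: -0.3480
  t27: +2.2537
  t28: +0.3741
  t29: +2.9562
  t30: +0.6448
  t31: +0.7320
  t32: +0.8033
  t33: -0.7849
  t34: +7.3464
  t35: +0.1540
  t36: -3.3591
  t37: +3.4518
  t38: -1.3273
  t39: +1.0509
  t40: -0.4049
  t41: -0.4421
  t42: +2.9971
  t43: +0.4400
  t44: -1.3447
  t45: +3.5737
  t46: +1.3538
  t47: +1.7547
  t48: +0.2038
  t49: +0.5706
  t50: -0.2950
  t51: +2.8411
  t52: +0.2769
  t53: +4.5679
  t54: +1.1696
  t55: -0.6857
  t56: -0.9713
  t57: +3.8476
  t58: +1.0430
  t59: +4.8276
Σ = +89.3303 → |volume| = 89.33

Directed edges: 177 total; 3 unmatched, e.g. (-0.22,5.51,-2.04)→(-2.23,1.92,1.58) → open.


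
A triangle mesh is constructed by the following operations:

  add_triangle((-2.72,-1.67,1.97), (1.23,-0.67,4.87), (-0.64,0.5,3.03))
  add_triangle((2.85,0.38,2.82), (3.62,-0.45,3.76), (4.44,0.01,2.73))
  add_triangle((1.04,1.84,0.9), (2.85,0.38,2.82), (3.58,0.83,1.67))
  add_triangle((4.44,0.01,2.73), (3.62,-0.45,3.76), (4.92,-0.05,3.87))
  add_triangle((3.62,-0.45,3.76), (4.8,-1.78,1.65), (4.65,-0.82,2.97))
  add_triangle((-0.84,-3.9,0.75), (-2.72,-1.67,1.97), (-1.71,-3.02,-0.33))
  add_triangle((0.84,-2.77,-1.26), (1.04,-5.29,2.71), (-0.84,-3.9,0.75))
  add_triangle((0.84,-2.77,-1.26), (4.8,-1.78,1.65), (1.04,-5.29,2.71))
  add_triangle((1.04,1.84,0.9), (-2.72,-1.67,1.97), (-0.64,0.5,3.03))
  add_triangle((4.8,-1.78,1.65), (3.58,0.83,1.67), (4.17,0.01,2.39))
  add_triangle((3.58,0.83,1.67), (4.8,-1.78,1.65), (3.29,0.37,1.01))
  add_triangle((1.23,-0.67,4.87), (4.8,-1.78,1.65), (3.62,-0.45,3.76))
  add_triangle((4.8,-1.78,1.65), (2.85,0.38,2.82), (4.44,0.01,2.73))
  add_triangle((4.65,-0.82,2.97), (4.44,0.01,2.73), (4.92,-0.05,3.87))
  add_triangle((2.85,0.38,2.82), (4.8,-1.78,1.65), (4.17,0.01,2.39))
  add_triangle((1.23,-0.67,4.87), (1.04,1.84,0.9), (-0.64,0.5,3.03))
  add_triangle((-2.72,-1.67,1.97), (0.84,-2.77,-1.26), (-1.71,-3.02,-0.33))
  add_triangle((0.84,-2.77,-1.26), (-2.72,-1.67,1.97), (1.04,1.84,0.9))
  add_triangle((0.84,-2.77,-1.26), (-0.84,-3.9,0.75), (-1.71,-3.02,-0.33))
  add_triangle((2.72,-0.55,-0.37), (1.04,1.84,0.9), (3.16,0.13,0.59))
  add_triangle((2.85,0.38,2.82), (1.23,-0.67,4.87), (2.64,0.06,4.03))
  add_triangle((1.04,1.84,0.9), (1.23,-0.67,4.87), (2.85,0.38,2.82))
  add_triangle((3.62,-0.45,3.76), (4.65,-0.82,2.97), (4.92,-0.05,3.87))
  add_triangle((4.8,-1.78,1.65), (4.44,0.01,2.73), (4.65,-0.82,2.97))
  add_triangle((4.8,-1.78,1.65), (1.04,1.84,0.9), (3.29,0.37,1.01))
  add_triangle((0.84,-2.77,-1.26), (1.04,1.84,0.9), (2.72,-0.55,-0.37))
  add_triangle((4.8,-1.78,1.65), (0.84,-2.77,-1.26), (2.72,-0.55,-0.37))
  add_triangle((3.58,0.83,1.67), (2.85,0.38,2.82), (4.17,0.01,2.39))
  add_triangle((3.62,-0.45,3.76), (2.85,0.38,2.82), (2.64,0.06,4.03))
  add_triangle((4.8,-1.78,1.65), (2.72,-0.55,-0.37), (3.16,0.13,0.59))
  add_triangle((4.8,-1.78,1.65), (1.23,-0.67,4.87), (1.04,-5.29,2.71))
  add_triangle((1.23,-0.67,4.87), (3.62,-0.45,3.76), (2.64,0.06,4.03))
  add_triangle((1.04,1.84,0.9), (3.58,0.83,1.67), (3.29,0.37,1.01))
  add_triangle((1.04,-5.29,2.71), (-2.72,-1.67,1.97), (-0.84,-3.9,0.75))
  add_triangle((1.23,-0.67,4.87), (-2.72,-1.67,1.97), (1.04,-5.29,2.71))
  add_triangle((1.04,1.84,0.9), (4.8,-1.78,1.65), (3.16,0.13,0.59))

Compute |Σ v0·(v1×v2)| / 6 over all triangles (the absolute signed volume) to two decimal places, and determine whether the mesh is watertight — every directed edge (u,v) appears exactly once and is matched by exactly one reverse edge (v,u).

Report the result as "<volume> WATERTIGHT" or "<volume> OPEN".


80.30 WATERTIGHT

Per-triangle v0·(v1×v2)/6:
  t1: +3.9901
  t2: +0.7861
  t3: +1.4915
  t4: -0.2171
  t5: +0.8409
  t6: +2.5329
  t7: +4.1202
  t8: +10.7034
  t9: +0.7286
  t10: +1.1040
  t11: +0.7676
  t12: +3.6054
  t13: -1.0551
  t14: +0.5142
  t15: +1.1918
  t16: +2.8448
  t17: -1.7544
  t18: -2.1076
  t19: +2.0851
  t20: +0.5849
  t21: -0.0550
  t22: +2.9009
  t23: +0.8112
  t24: +0.9467
  t25: -0.9054
  t26: -0.1627
  t27: +3.1350
  t28: +0.7764
  t29: +0.6034
  t30: +1.1770
  t31: +17.0459
  t32: +1.2432
  t33: +0.4034
  t34: +4.9327
  t35: +13.2453
  t36: +1.4486
Σ = +80.3038 → |volume| = 80.30

Directed edges: 108 total, each appears once with its reverse present → watertight.


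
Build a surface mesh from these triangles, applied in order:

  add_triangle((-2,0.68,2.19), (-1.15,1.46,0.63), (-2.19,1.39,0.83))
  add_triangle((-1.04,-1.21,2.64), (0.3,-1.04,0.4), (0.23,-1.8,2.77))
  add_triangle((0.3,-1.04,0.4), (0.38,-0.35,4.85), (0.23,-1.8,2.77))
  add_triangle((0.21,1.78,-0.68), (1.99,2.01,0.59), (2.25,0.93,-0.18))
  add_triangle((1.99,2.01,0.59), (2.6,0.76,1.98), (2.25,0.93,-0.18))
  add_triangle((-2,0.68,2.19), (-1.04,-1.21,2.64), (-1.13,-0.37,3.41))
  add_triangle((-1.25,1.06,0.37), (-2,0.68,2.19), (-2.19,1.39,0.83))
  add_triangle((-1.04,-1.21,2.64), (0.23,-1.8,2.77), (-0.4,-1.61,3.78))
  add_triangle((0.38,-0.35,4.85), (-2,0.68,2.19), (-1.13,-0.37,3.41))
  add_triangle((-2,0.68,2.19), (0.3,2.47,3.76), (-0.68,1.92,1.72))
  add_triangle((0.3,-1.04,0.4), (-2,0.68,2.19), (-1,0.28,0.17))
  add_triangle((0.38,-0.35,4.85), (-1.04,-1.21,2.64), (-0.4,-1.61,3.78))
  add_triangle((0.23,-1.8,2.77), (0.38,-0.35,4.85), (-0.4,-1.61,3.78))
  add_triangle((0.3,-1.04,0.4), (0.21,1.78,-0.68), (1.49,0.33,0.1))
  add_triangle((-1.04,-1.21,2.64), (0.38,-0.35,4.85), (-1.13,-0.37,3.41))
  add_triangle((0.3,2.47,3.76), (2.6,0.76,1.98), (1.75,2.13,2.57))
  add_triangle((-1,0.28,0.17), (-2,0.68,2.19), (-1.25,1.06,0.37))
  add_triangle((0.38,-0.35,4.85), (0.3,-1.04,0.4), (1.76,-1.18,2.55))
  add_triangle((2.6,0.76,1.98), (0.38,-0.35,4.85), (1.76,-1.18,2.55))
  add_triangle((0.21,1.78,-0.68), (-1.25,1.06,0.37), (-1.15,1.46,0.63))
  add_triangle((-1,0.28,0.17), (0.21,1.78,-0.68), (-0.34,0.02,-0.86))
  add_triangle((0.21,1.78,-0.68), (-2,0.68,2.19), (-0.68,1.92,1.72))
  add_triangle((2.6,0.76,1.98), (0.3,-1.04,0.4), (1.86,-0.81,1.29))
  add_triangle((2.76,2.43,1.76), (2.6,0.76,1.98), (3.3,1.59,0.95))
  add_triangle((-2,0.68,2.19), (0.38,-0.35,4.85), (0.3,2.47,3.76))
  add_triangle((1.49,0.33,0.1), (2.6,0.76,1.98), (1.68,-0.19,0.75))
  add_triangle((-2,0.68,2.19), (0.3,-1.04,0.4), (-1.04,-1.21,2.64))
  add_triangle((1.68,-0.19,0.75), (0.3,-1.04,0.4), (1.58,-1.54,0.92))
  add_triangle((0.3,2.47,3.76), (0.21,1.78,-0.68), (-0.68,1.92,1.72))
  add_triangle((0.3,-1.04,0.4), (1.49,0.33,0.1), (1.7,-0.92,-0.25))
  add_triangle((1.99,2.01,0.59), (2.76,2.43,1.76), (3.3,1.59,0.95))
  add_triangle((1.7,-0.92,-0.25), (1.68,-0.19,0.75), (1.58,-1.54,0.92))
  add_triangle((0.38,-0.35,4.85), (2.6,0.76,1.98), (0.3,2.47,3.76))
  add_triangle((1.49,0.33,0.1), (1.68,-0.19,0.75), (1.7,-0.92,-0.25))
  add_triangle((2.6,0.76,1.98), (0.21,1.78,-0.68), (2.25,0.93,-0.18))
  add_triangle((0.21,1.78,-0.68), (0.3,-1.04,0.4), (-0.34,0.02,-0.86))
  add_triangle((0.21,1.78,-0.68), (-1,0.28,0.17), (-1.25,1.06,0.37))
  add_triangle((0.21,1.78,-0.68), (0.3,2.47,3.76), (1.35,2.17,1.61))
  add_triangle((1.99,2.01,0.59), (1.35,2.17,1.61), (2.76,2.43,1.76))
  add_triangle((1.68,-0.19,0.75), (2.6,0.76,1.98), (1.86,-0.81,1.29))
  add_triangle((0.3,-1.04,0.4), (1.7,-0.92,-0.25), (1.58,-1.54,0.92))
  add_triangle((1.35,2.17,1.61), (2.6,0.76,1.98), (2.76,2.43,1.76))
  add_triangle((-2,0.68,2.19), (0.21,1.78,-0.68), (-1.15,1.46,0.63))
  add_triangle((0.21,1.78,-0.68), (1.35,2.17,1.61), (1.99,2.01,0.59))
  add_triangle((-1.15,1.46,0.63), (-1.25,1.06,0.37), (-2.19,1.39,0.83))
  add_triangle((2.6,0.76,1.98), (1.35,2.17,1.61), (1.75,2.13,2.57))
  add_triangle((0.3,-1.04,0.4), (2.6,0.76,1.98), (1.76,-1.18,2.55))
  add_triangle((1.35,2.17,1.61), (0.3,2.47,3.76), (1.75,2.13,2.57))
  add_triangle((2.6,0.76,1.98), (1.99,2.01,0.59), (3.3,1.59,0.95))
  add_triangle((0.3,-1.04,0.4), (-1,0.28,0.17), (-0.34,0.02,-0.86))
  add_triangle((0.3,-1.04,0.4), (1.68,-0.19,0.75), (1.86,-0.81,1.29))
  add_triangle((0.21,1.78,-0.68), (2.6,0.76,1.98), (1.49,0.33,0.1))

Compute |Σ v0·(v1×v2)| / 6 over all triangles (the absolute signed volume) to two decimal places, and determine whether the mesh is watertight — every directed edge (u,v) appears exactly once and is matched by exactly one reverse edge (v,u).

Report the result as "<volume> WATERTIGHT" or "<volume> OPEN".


Per-triangle v0·(v1×v2)/6:
  t1: +0.4234
  t2: +0.3912
  t3: +0.3369
  t4: +0.7710
  t5: +1.0627
  t6: +0.7550
  t7: -0.1170
  t8: +0.3254
  t9: +1.1640
  t10: +1.4653
  t11: +0.3038
  t12: +0.7740
  t13: +0.9144
  t14: +0.0272
  t15: +1.0265
  t16: +1.1995
  t17: +0.2158
  t18: +1.0589
  t19: +3.1070
  t20: +0.1805
  t21: +0.2894
  t22: +0.8553
  t23: +0.1624
  t24: +1.0068
  t25: +4.8157
  t26: +0.2812
  t27: +0.0897
  t28: +0.0410
  t29: +1.2712
  t30: -0.2223
  t31: +0.5478
  t32: +0.4283
  t33: +5.4137
  t34: +0.2560
  t35: -1.3110
  t36: +0.1066
  t37: +0.1245
  t38: +1.5203
  t39: +0.3954
  t40: +0.2732
  t41: +0.2004
  t42: +0.6723
  t43: +0.2280
  t44: +0.8276
  t45: +0.0465
  t46: +0.5438
  t47: +0.4652
  t48: +0.7388
  t49: -0.7166
  t50: +0.1519
  t51: +0.0848
  t52: +0.8090
Σ = +35.7823 → |volume| = 35.78

Directed edges: 156 total, each appears once with its reverse present → watertight.

35.78 WATERTIGHT


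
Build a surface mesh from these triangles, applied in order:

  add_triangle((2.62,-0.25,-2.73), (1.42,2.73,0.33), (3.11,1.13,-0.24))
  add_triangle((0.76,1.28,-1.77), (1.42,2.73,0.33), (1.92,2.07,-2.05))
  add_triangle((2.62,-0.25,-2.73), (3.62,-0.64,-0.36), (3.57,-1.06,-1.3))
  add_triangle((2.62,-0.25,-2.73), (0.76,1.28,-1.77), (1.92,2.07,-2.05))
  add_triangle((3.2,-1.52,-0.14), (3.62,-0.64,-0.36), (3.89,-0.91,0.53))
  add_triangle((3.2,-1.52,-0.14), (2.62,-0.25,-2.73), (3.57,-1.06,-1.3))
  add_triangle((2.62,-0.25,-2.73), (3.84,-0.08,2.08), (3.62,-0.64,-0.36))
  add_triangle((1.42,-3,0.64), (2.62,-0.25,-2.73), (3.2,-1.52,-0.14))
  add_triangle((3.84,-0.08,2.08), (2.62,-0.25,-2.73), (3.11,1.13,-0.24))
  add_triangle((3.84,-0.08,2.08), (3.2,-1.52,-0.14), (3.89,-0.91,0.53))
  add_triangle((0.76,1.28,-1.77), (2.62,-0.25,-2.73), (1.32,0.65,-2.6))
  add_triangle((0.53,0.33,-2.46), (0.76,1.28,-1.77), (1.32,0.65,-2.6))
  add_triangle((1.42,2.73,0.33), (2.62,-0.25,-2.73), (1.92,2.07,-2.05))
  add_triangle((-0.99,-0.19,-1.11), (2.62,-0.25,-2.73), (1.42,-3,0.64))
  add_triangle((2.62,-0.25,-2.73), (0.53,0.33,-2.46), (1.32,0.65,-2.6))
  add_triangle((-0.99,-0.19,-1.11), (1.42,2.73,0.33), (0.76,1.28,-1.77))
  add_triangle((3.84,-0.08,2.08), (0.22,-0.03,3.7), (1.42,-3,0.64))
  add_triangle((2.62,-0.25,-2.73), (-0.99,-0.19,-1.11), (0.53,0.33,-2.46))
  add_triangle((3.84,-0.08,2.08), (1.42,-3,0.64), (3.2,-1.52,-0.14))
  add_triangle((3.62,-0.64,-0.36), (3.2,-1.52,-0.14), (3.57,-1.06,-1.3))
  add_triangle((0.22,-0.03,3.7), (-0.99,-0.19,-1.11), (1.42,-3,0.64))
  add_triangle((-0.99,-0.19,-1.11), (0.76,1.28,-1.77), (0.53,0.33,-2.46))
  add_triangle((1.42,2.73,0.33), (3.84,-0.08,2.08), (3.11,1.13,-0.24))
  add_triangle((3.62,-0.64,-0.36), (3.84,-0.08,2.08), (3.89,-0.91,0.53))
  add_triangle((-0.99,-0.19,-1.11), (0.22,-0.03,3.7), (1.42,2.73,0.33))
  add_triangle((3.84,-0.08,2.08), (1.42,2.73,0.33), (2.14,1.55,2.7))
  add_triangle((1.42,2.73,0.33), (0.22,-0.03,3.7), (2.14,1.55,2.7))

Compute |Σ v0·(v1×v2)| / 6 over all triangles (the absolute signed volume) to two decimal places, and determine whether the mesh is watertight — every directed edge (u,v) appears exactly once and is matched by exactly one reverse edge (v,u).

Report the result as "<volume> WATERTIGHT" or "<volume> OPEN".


Per-triangle v0·(v1×v2)/6:
  t1: +2.6271
  t2: +0.6399
  t3: +0.7605
  t4: +0.9332
  t5: +0.5040
  t6: +0.2801
  t7: +1.2090
  t8: +2.8714
  t9: +3.4134
  t10: +0.4730
  t11: +0.3918
  t12: +0.2780
  t13: +1.8423
  t14: +2.9420
  t15: +0.4429
  t16: +0.8270
  t17: +6.8095
  t18: +0.5929
  t19: +3.4412
  t20: +0.5902
  t21: +1.8760
  t22: +0.4728
  t23: +3.0633
  t24: +0.6614
  t25: +1.3852
  t26: +3.1695
  t27: +1.9783
Σ = +44.4758 → |volume| = 44.48

Directed edges: 81 total; 3 unmatched, e.g. (3.84,-0.08,2.08)→(0.22,-0.03,3.7) → open.

44.48 OPEN


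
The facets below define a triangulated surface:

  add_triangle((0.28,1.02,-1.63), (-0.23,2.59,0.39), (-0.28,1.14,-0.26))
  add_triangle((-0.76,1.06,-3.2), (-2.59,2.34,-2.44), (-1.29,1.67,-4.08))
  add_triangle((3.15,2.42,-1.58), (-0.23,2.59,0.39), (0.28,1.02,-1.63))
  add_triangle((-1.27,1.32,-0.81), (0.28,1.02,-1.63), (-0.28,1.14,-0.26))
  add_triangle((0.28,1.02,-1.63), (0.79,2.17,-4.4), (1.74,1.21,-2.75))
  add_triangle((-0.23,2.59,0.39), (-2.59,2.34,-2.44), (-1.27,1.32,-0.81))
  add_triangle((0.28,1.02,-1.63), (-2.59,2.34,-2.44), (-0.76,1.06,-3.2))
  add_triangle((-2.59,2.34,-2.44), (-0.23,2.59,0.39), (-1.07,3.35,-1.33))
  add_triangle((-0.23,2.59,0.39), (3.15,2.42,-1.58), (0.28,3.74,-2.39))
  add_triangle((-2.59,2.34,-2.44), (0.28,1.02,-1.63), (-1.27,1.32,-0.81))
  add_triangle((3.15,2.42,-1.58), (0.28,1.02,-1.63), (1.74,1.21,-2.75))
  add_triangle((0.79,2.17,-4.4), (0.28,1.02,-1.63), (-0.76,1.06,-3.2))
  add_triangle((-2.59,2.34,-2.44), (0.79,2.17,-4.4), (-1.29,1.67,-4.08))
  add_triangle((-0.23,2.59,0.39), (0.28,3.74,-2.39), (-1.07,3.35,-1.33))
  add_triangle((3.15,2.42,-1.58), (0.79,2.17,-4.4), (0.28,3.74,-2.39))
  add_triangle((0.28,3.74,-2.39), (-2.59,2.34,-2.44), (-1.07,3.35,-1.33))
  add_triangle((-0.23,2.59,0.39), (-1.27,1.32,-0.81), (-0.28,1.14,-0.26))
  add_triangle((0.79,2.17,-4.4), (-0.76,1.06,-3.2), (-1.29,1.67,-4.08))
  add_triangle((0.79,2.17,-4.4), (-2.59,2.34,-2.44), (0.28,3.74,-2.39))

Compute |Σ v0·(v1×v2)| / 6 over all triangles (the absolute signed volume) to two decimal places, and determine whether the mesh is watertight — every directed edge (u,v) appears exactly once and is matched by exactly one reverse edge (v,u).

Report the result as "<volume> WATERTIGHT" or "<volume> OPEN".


Per-triangle v0·(v1×v2)/6:
  t1: -0.2067
  t2: +0.0793
  t3: -2.2797
  t4: -0.3024
  t5: -0.1962
  t6: +0.3522
  t7: -1.0598
  t8: +0.9552
  t9: +3.7757
  t10: -0.3534
  t11: -0.8924
  t12: -0.2163
  t13: +2.4457
  t14: +1.4695
  t15: +5.5632
  t16: +2.1752
  t17: -0.1370
  t18: +0.4337
  t19: +5.5633
Σ = +17.1693 → |volume| = 17.17

Directed edges: 57 total; 3 unmatched, e.g. (0.79,2.17,-4.4)→(1.74,1.21,-2.75) → open.

17.17 OPEN


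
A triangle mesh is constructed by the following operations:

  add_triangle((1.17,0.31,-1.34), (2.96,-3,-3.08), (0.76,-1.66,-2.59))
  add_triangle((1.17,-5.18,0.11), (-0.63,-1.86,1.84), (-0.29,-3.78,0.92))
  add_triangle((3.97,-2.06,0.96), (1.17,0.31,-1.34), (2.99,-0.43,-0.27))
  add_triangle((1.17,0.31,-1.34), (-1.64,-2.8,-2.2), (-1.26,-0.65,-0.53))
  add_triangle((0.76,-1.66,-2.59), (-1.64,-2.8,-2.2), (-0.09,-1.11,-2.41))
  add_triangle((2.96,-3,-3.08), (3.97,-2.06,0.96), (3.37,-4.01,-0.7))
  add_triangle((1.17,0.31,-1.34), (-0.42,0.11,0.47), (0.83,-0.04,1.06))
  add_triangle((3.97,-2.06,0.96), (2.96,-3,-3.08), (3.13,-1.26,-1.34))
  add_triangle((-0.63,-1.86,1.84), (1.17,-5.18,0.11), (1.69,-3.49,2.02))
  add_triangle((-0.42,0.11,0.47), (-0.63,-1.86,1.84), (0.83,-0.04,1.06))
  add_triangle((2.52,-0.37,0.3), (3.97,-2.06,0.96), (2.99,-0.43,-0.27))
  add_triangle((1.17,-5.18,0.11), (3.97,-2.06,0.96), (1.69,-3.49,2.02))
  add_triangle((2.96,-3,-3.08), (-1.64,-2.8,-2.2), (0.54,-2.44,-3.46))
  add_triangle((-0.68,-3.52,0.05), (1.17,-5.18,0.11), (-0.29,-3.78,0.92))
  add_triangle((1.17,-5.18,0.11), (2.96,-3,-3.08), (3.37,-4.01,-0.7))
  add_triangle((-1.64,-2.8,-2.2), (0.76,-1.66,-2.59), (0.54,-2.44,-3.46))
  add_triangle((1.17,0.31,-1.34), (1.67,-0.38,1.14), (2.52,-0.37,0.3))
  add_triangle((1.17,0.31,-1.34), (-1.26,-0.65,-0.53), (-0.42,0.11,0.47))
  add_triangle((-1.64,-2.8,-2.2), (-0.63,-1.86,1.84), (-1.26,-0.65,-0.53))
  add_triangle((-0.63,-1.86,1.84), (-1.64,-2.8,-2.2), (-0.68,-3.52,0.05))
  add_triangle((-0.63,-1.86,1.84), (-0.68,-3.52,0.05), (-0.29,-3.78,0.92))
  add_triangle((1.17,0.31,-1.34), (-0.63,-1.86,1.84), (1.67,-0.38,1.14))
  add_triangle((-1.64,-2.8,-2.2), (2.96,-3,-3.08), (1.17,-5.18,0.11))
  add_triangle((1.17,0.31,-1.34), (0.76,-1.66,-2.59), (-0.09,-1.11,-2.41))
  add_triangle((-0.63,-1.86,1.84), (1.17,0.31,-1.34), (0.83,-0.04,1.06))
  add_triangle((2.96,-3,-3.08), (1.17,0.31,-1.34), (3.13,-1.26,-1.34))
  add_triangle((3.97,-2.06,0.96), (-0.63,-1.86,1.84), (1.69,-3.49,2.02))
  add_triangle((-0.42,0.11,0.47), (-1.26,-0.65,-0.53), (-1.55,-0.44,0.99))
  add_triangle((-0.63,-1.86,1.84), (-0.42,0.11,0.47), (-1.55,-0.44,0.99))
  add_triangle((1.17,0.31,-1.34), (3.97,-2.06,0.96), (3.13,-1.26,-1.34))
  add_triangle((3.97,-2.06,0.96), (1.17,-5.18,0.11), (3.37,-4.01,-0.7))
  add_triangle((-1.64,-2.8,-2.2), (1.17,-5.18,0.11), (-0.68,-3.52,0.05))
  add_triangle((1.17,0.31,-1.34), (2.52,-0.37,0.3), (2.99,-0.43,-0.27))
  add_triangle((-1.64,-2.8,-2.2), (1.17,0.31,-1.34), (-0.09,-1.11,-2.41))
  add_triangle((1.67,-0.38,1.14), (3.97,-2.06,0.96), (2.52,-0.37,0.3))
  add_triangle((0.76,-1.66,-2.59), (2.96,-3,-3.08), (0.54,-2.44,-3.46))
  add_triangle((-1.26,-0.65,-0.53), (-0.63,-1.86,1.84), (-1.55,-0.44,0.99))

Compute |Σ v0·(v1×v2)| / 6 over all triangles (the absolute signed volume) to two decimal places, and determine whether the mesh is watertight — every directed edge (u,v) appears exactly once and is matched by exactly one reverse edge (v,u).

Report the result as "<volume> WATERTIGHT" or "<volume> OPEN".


Per-triangle v0·(v1×v2)/6:
  t1: +1.3815
  t2: +1.0166
  t3: +0.6017
  t4: +0.6587
  t5: +0.9071
  t6: +4.2119
  t7: +0.0862
  t8: +2.9458
  t9: +3.1658
  t10: +0.2960
  t11: +0.3865
  t12: +5.1744
  t13: +2.7321
  t14: +1.0938
  t15: +5.1411
  t16: -0.0658
  t17: +0.1067
  t18: +0.0858
  t19: +1.3506
  t20: +1.5251
  t21: +0.6060
  t22: -0.8284
  t23: +10.6197
  t24: +0.5480
  t25: +0.6071
  t26: +1.5302
  t27: +1.1131
  t28: +0.0638
  t29: +0.1727
  t30: +0.8814
  t31: +4.3250
  t32: +2.8288
  t33: +0.1211
  t34: -0.2954
  t35: +0.5563
  t36: +0.4079
  t37: +0.6883
Σ = +56.7470 → |volume| = 56.75

Directed edges: 111 total; 3 unmatched, e.g. (-0.63,-1.86,1.84)→(1.67,-0.38,1.14) → open.

56.75 OPEN


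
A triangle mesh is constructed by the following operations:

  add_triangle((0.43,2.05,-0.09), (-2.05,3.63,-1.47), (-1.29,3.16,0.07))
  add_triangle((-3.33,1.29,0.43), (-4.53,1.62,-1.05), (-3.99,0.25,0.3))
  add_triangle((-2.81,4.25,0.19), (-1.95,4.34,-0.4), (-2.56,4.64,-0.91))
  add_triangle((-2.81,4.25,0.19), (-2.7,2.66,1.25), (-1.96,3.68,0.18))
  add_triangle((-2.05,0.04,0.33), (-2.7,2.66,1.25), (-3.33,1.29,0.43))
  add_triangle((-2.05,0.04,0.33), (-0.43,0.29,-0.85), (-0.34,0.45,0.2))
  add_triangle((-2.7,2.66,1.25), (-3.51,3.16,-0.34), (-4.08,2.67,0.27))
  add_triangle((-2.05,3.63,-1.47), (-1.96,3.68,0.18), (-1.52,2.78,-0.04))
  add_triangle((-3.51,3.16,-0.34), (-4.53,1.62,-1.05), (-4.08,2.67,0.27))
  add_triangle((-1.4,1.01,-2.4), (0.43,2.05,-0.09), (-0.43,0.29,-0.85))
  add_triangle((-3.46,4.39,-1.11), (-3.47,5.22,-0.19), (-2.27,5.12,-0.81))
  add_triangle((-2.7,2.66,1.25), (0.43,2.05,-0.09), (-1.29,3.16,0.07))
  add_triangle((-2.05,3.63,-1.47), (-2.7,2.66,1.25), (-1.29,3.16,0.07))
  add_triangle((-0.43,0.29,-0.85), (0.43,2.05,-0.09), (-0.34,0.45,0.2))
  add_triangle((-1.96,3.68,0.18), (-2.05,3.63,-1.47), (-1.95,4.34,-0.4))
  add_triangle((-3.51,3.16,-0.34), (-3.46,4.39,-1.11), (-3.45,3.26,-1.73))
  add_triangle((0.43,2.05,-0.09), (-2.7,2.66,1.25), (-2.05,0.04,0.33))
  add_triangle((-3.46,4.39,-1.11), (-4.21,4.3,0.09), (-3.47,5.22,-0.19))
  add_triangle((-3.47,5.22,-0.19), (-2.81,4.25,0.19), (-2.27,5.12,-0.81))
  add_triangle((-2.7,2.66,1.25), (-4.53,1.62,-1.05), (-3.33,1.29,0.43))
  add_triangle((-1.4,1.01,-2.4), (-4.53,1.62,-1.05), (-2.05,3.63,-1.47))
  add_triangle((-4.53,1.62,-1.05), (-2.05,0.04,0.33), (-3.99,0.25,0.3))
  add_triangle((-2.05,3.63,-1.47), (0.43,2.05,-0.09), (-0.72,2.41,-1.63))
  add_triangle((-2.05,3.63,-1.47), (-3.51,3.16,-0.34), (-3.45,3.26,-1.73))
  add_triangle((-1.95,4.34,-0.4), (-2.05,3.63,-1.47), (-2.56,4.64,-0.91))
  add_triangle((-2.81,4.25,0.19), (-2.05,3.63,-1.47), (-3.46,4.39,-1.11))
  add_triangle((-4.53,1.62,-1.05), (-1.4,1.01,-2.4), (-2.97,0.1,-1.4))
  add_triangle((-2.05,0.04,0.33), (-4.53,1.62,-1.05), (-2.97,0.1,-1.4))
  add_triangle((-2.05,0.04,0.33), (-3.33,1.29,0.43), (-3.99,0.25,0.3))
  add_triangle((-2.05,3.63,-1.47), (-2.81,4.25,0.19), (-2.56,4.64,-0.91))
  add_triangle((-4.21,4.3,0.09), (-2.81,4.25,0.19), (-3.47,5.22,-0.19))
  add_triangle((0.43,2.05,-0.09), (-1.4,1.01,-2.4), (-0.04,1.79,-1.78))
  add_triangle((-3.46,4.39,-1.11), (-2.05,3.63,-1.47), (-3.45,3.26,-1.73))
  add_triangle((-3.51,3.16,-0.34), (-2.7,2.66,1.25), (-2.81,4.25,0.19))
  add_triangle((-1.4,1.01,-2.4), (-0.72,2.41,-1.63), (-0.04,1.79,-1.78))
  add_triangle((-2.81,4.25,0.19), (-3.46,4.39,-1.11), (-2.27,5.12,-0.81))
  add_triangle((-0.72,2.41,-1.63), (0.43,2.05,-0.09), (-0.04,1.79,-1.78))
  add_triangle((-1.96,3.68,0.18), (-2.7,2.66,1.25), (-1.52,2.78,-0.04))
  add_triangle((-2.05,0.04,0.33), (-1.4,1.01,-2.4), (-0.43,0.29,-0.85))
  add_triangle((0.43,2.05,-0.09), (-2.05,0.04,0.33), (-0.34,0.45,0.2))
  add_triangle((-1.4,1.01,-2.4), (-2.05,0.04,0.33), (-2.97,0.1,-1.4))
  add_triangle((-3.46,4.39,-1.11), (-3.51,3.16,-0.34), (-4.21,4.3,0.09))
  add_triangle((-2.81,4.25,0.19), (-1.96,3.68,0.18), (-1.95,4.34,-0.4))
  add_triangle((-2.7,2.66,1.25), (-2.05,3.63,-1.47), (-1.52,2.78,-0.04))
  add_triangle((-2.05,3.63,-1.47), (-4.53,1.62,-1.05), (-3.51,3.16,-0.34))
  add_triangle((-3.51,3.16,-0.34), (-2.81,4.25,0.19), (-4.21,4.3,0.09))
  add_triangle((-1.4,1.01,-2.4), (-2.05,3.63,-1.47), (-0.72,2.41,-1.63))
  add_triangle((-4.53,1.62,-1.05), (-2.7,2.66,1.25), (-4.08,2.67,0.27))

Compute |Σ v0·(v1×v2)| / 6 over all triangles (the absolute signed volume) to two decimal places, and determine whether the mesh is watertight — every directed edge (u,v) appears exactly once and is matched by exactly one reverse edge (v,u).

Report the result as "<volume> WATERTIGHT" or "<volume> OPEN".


Per-triangle v0·(v1×v2)/6:
  t1: +1.0750
  t2: +1.1596
  t3: +0.5141
  t4: +0.3894
  t5: +0.4357
  t6: -0.1532
  t7: +0.9763
  t8: -0.0272
  t9: +1.3153
  t10: +0.0661
  t11: +1.2310
  t12: +0.6796
  t13: +1.6744
  t14: -0.1611
  t15: -0.4091
  t16: +0.9713
  t17: -0.5919
  t18: +1.2335
  t19: +0.3482
  t20: +1.3971
  t21: +4.1569
  t22: -0.0745
  t23: +0.9153
  t24: -1.3425
  t25: +0.2441
  t26: +0.9684
  t27: +1.7813
  t28: +0.9572
  t29: +0.1370
  t30: +0.3101
  t31: +0.4086
  t32: -0.6026
  t33: +0.8932
  t34: +1.4591
  t35: +0.5924
  t36: -1.4421
  t37: +0.4961
  t38: -0.1655
  t39: +0.0560
  t40: +0.1053
  t41: -0.5929
  t42: +0.6024
  t43: +0.2092
  t44: -0.8572
  t45: +2.4665
  t46: -0.3631
  t47: +1.1004
  t48: +0.1597
Σ = +24.7027 → |volume| = 24.70

Directed edges: 144 total, each appears once with its reverse present → watertight.

24.70 WATERTIGHT


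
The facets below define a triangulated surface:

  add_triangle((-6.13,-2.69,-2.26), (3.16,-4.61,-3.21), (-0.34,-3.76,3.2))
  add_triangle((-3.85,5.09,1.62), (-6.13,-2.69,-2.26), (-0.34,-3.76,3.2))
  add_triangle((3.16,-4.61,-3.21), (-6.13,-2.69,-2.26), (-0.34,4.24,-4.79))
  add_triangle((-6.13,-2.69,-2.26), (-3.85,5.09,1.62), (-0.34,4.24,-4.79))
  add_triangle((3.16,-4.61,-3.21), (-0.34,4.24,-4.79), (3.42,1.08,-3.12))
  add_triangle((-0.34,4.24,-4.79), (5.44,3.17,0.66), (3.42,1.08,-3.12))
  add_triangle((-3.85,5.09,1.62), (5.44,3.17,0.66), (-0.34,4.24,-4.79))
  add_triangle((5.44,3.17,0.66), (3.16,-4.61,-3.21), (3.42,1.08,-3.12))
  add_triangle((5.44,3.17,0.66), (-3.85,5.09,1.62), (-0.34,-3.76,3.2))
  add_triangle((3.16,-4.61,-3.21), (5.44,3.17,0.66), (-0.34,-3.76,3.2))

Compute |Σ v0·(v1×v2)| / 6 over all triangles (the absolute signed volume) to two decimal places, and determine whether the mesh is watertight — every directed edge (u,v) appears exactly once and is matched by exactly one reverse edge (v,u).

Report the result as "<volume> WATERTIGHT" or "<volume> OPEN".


316.69 WATERTIGHT

Per-triangle v0·(v1×v2)/6:
  t1: +36.5128
  t2: +34.2451
  t3: +48.1974
  t4: +45.9387
  t5: +17.1135
  t6: +18.1547
  t7: +39.9728
  t8: +17.7025
  t9: +28.2913
  t10: +30.5635
Σ = +316.6923 → |volume| = 316.69

Directed edges: 30 total, each appears once with its reverse present → watertight.


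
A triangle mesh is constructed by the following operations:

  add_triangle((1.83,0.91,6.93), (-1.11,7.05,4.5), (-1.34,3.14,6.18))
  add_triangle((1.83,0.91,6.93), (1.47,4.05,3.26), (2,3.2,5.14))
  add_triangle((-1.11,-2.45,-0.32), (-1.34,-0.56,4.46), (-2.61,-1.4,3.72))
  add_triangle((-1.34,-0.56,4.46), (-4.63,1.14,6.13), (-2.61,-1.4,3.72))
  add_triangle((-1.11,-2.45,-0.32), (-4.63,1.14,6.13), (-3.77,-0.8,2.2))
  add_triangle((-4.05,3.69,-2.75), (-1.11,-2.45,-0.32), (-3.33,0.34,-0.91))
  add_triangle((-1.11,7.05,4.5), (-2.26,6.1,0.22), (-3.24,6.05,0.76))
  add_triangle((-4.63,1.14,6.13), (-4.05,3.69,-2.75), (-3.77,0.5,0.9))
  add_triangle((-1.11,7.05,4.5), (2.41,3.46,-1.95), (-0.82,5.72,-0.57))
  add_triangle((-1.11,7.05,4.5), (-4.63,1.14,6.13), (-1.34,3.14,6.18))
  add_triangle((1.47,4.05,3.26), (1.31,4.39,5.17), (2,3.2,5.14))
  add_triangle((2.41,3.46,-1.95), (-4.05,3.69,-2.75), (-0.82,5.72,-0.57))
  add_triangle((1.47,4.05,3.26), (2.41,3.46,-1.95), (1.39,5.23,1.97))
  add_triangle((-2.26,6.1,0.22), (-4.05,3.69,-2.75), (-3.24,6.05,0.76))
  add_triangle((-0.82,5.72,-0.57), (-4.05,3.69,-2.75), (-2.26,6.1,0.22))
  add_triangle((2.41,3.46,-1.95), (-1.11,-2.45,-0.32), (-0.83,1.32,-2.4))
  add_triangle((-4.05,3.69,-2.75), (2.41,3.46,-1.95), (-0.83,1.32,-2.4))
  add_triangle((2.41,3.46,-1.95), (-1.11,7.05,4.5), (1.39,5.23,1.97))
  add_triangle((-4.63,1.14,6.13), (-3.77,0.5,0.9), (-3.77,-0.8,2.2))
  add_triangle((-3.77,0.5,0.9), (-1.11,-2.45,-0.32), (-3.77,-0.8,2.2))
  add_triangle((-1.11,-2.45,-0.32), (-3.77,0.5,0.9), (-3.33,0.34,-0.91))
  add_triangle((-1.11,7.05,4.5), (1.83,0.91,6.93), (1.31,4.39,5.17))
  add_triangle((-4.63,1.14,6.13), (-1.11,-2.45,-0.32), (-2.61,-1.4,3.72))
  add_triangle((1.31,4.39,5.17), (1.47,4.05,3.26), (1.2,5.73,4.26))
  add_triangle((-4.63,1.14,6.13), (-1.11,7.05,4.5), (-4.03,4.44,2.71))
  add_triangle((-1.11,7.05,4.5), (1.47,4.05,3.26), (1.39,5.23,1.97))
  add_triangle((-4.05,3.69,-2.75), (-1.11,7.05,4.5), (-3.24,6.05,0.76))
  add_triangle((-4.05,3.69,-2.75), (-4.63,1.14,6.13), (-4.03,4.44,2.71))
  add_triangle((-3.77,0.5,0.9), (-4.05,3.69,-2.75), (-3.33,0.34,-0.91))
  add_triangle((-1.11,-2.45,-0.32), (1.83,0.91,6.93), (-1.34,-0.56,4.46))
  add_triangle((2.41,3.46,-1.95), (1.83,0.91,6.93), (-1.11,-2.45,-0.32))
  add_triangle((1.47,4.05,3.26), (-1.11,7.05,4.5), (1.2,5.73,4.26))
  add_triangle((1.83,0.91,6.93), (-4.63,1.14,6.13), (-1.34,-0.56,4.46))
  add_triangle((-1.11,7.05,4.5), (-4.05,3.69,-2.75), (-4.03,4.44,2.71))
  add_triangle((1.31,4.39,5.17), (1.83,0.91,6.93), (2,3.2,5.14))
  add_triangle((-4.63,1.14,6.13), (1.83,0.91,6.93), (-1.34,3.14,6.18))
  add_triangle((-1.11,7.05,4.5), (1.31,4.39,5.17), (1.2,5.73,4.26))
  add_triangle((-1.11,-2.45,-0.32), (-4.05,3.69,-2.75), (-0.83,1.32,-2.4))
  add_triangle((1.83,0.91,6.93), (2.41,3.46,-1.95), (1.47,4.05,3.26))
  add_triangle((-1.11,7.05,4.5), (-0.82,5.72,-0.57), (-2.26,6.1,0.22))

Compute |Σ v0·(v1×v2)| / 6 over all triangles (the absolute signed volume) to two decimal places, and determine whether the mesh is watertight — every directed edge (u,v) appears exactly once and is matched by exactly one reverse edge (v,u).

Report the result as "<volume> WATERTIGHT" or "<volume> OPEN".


265.85 WATERTIGHT

Per-triangle v0·(v1×v2)/6:
  t1: +15.9904
  t2: -0.9121
  t3: +1.9259
  t4: +4.0520
  t5: +3.4794
  t6: +2.3681
  t7: +5.1375
  t8: +11.1825
  t9: +14.2611
  t10: +16.4687
  t11: +1.4167
  t12: +11.9881
  t13: +3.3695
  t14: +4.4046
  t15: +5.9256
  t16: +2.2855
  t17: +5.6460
  t18: +6.0649
  t19: +4.5339
  t20: +2.5993
  t21: +2.7450
  t22: +9.4392
  t23: +3.3765
  t24: +1.0391
  t25: +21.7926
  t26: +5.1439
  t27: -1.0790
  t28: +16.1263
  t29: +3.6150
  t30: +5.6454
  t31: +3.7334
  t32: -0.1748
  t33: +9.2429
  t34: +19.4758
  t35: +2.9159
  t36: +15.6553
  t37: +4.4319
  t38: +4.1256
  t39: +9.6215
  t40: +6.7935
Σ = +265.8526 → |volume| = 265.85

Directed edges: 120 total, each appears once with its reverse present → watertight.
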